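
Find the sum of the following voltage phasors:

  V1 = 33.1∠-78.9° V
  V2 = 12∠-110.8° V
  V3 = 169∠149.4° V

Step 1 — Convert each phasor to rectangular form:
  V1 = 33.1·(cos(-78.9°) + j·sin(-78.9°)) = 6.372 - j32.48 V
  V2 = 12·(cos(-110.8°) + j·sin(-110.8°)) = -4.261 - j11.22 V
  V3 = 169·(cos(149.4°) + j·sin(149.4°)) = -145.5 + j86.03 V
Step 2 — Sum components: V_total = -143.4 + j42.33 V.
Step 3 — Convert to polar: |V_total| = 149.5 V, ∠V_total = 163.5°.

V_total = 149.5∠163.5° V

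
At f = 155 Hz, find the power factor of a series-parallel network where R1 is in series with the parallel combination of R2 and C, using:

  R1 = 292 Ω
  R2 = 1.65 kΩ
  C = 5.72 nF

Step 1 — Angular frequency: ω = 2π·f = 2π·155 = 973.9 rad/s.
Step 2 — Component impedances:
  R1: Z = R = 292 Ω
  R2: Z = R = 1650 Ω
  C: Z = 1/(jωC) = -j/(ω·C) = 0 - j1.795e+05 Ω
Step 3 — Parallel branch: R2 || C = 1/(1/R2 + 1/C) = 1650 - j15.16 Ω.
Step 4 — Series with R1: Z_total = R1 + (R2 || C) = 1942 - j15.16 Ω = 1942∠-0.4° Ω.
Step 5 — Power factor: PF = cos(φ) = Re(Z)/|Z| = 1942/1942 = 1.
Step 6 — Type: Im(Z) = -15.16 ⇒ leading (phase φ = -0.4°).

PF = 1 (leading, φ = -0.4°)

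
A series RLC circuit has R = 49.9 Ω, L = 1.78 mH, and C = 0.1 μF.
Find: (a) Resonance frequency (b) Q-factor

Step 1 — Resonance condition Im(Z)=0 gives ω₀ = 1/√(LC).
Step 2 — ω₀ = 1/√(0.00178·1e-07) = 7.495e+04 rad/s.
Step 3 — f₀ = ω₀/(2π) = 1.193e+04 Hz.
Step 4 — Series Q: Q = ω₀L/R = 7.495e+04·0.00178/49.9 = 2.674.

(a) f₀ = 1.193e+04 Hz  (b) Q = 2.674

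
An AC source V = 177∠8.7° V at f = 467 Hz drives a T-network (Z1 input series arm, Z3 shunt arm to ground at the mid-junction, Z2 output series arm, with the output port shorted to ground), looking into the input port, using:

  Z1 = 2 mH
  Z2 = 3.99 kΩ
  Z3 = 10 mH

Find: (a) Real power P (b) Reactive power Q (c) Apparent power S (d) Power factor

Step 1 — Angular frequency: ω = 2π·f = 2π·467 = 2934 rad/s.
Step 2 — Component impedances:
  Z1: Z = jωL = j·2934·0.002 = 0 + j5.868 Ω
  Z2: Z = R = 3990 Ω
  Z3: Z = jωL = j·2934·0.01 = 0 + j29.34 Ω
Step 3 — With the output port shorted to ground, the output series arm Z2 runs from the junction to ground; the shunt arm Z3 also runs from the junction to ground. They appear in parallel: Z3 || Z2 = 0.2158 + j29.34 Ω.
Step 4 — Series with input arm Z1: Z_in = Z1 + (Z3 || Z2) = 0.2158 + j35.21 Ω = 35.21∠89.6° Ω.
Step 5 — Source phasor: V = 177∠8.7° V = 175 + j26.77 V.
Step 6 — Current: I = V / Z = 0.7908 - j4.964 A = 5.027∠-80.9° A.
Step 7 — Complex power: S = V·I* = 5.453 + j889.8 VA.
Step 8 — Real power: P = Re(S) = 5.453 W.
Step 9 — Reactive power: Q = Im(S) = 889.8 VAR.
Step 10 — Apparent power: |S| = 889.8 VA.
Step 11 — Power factor: PF = P/|S| = 0.006128 (lagging).

(a) P = 5.453 W  (b) Q = 889.8 VAR  (c) S = 889.8 VA  (d) PF = 0.006128 (lagging)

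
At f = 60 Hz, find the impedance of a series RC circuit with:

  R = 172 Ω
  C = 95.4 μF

Step 1 — Angular frequency: ω = 2π·f = 2π·60 = 377 rad/s.
Step 2 — Component impedances:
  R: Z = R = 172 Ω
  C: Z = 1/(jωC) = -j/(ω·C) = 0 - j27.8 Ω
Step 3 — Series combination: Z_total = R + C = 172 - j27.8 Ω = 174.2∠-9.2° Ω.

Z = 172 - j27.8 Ω = 174.2∠-9.2° Ω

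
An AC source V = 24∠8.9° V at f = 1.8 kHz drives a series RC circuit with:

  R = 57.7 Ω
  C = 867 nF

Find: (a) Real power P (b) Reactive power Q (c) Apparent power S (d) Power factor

Step 1 — Angular frequency: ω = 2π·f = 2π·1800 = 1.131e+04 rad/s.
Step 2 — Component impedances:
  R: Z = R = 57.7 Ω
  C: Z = 1/(jωC) = -j/(ω·C) = 0 - j102 Ω
Step 3 — Series combination: Z_total = R + C = 57.7 - j102 Ω = 117.2∠-60.5° Ω.
Step 4 — Source phasor: V = 24∠8.9° V = 23.71 + j3.713 V.
Step 5 — Current: I = V / Z = 0.07207 + j0.1917 A = 0.2048∠69.4° A.
Step 6 — Complex power: S = V·I* = 2.421 - j4.278 VA.
Step 7 — Real power: P = Re(S) = 2.421 W.
Step 8 — Reactive power: Q = Im(S) = -4.278 VAR.
Step 9 — Apparent power: |S| = 4.916 VA.
Step 10 — Power factor: PF = P/|S| = 0.4924 (leading).

(a) P = 2.421 W  (b) Q = -4.278 VAR  (c) S = 4.916 VA  (d) PF = 0.4924 (leading)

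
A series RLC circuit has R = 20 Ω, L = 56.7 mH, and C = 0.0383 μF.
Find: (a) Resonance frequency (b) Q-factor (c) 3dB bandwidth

Step 1 — Resonance: ω₀ = 1/√(LC) = 1/√(0.0567·3.83e-08) = 2.146e+04 rad/s.
Step 2 — f₀ = ω₀/(2π) = 3415 Hz.
Step 3 — Series Q: Q = ω₀L/R = 2.146e+04·0.0567/20 = 60.84.
Step 4 — Bandwidth: Δω = ω₀/Q = 352.7 rad/s; BW = Δω/(2π) = 56.14 Hz.

(a) f₀ = 3415 Hz  (b) Q = 60.84  (c) BW = 56.14 Hz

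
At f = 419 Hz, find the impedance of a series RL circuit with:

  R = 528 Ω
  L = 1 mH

Step 1 — Angular frequency: ω = 2π·f = 2π·419 = 2633 rad/s.
Step 2 — Component impedances:
  R: Z = R = 528 Ω
  L: Z = jωL = j·2633·0.001 = 0 + j2.633 Ω
Step 3 — Series combination: Z_total = R + L = 528 + j2.633 Ω = 528∠0.3° Ω.

Z = 528 + j2.633 Ω = 528∠0.3° Ω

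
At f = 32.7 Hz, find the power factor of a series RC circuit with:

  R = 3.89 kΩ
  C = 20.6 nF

Step 1 — Angular frequency: ω = 2π·f = 2π·32.7 = 205.5 rad/s.
Step 2 — Component impedances:
  R: Z = R = 3890 Ω
  C: Z = 1/(jωC) = -j/(ω·C) = 0 - j2.363e+05 Ω
Step 3 — Series combination: Z_total = R + C = 3890 - j2.363e+05 Ω = 2.363e+05∠-89.1° Ω.
Step 4 — Power factor: PF = cos(φ) = Re(Z)/|Z| = 3890/2.363e+05 = 0.01646.
Step 5 — Type: Im(Z) = -2.363e+05 ⇒ leading (phase φ = -89.1°).

PF = 0.01646 (leading, φ = -89.1°)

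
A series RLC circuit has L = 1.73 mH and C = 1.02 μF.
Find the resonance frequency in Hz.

Step 1 — Resonance condition Im(Z)=0 gives ω₀ = 1/√(LC).
Step 2 — ω₀ = 1/√(0.00173·1.02e-06) = 2.381e+04 rad/s.
Step 3 — f₀ = ω₀/(2π) = 3789 Hz.

f₀ = 3789 Hz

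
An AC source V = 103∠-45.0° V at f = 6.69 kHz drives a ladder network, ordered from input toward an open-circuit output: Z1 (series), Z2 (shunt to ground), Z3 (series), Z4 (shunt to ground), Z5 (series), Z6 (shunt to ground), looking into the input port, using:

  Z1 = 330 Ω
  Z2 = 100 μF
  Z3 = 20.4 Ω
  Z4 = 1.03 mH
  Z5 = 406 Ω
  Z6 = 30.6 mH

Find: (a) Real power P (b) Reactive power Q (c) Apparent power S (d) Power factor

Step 1 — Angular frequency: ω = 2π·f = 2π·6690 = 4.203e+04 rad/s.
Step 2 — Component impedances:
  Z1: Z = R = 330 Ω
  Z2: Z = 1/(jωC) = -j/(ω·C) = 0 - j0.2379 Ω
  Z3: Z = R = 20.4 Ω
  Z4: Z = jωL = j·4.203e+04·0.00103 = 0 + j43.3 Ω
  Z5: Z = R = 406 Ω
  Z6: Z = jωL = j·4.203e+04·0.0306 = 0 + j1286 Ω
Step 3 — Ladder network (open output): work backward from the far end, alternating series and parallel combinations. Z_in = 330 - j0.239 Ω = 330∠-0.0° Ω.
Step 4 — Source phasor: V = 103∠-45.0° V = 72.83 - j72.83 V.
Step 5 — Current: I = V / Z = 0.2209 - j0.2205 A = 0.3121∠-45.0° A.
Step 6 — Complex power: S = V·I* = 32.15 - j0.02328 VA.
Step 7 — Real power: P = Re(S) = 32.15 W.
Step 8 — Reactive power: Q = Im(S) = -0.02328 VAR.
Step 9 — Apparent power: |S| = 32.15 VA.
Step 10 — Power factor: PF = P/|S| = 1 (leading).

(a) P = 32.15 W  (b) Q = -0.02328 VAR  (c) S = 32.15 VA  (d) PF = 1 (leading)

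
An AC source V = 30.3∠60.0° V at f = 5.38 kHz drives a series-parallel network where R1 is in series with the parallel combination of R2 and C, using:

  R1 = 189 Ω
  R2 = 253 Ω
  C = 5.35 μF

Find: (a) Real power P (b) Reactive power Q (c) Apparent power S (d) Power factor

Step 1 — Angular frequency: ω = 2π·f = 2π·5380 = 3.38e+04 rad/s.
Step 2 — Component impedances:
  R1: Z = R = 189 Ω
  R2: Z = R = 253 Ω
  C: Z = 1/(jωC) = -j/(ω·C) = 0 - j5.529 Ω
Step 3 — Parallel branch: R2 || C = 1/(1/R2 + 1/C) = 0.1208 - j5.527 Ω.
Step 4 — Series with R1: Z_total = R1 + (R2 || C) = 189.1 - j5.527 Ω = 189.2∠-1.7° Ω.
Step 5 — Source phasor: V = 30.3∠60.0° V = 15.15 + j26.24 V.
Step 6 — Current: I = V / Z = 0.07599 + j0.141 A = 0.1601∠61.7° A.
Step 7 — Complex power: S = V·I* = 4.85 - j0.1417 VA.
Step 8 — Real power: P = Re(S) = 4.85 W.
Step 9 — Reactive power: Q = Im(S) = -0.1417 VAR.
Step 10 — Apparent power: |S| = 4.852 VA.
Step 11 — Power factor: PF = P/|S| = 0.9996 (leading).

(a) P = 4.85 W  (b) Q = -0.1417 VAR  (c) S = 4.852 VA  (d) PF = 0.9996 (leading)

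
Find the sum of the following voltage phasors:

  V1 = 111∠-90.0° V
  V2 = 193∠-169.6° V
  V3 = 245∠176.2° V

Step 1 — Convert each phasor to rectangular form:
  V1 = 111·(cos(-90.0°) + j·sin(-90.0°)) = 0 - j111 V
  V2 = 193·(cos(-169.6°) + j·sin(-169.6°)) = -189.8 - j34.84 V
  V3 = 245·(cos(176.2°) + j·sin(176.2°)) = -244.5 + j16.24 V
Step 2 — Sum components: V_total = -434.3 - j129.6 V.
Step 3 — Convert to polar: |V_total| = 453.2 V, ∠V_total = -163.4°.

V_total = 453.2∠-163.4° V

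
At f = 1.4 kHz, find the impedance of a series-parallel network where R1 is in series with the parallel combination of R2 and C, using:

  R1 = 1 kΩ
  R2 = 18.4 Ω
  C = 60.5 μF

Step 1 — Angular frequency: ω = 2π·f = 2π·1400 = 8796 rad/s.
Step 2 — Component impedances:
  R1: Z = R = 1000 Ω
  R2: Z = R = 18.4 Ω
  C: Z = 1/(jωC) = -j/(ω·C) = 0 - j1.879 Ω
Step 3 — Parallel branch: R2 || C = 1/(1/R2 + 1/C) = 0.1899 - j1.86 Ω.
Step 4 — Series with R1: Z_total = R1 + (R2 || C) = 1000 - j1.86 Ω = 1000∠-0.1° Ω.

Z = 1000 - j1.86 Ω = 1000∠-0.1° Ω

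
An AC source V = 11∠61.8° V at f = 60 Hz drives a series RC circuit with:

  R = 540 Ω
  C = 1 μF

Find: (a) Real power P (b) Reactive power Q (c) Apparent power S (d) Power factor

Step 1 — Angular frequency: ω = 2π·f = 2π·60 = 377 rad/s.
Step 2 — Component impedances:
  R: Z = R = 540 Ω
  C: Z = 1/(jωC) = -j/(ω·C) = 0 - j2653 Ω
Step 3 — Series combination: Z_total = R + C = 540 - j2653 Ω = 2707∠-78.5° Ω.
Step 4 — Source phasor: V = 11∠61.8° V = 5.198 + j9.694 V.
Step 5 — Current: I = V / Z = -0.003126 + j0.002596 A = 0.004064∠140.3° A.
Step 6 — Complex power: S = V·I* = 0.008917 - j0.0438 VA.
Step 7 — Real power: P = Re(S) = 0.008917 W.
Step 8 — Reactive power: Q = Im(S) = -0.0438 VAR.
Step 9 — Apparent power: |S| = 0.0447 VA.
Step 10 — Power factor: PF = P/|S| = 0.1995 (leading).

(a) P = 0.008917 W  (b) Q = -0.0438 VAR  (c) S = 0.0447 VA  (d) PF = 0.1995 (leading)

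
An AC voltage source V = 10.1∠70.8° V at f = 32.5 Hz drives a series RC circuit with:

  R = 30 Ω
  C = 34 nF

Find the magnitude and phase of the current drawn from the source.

Step 1 — Angular frequency: ω = 2π·f = 2π·32.5 = 204.2 rad/s.
Step 2 — Component impedances:
  R: Z = R = 30 Ω
  C: Z = 1/(jωC) = -j/(ω·C) = 0 - j1.44e+05 Ω
Step 3 — Series combination: Z_total = R + C = 30 - j1.44e+05 Ω = 1.44e+05∠-90.0° Ω.
Step 4 — Source phasor: V = 10.1∠70.8° V = 3.322 + j9.538 V.
Step 5 — Ohm's law: I = V / Z_total = (3.322 + j9.538) / (30 - j1.44e+05) = -6.622e-05 + j2.308e-05 A.
Step 6 — Convert to polar: |I| = 7.012e-05 A, ∠I = 160.8°.

I = 7.012e-05∠160.8° A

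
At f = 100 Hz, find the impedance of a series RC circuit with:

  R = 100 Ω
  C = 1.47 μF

Step 1 — Angular frequency: ω = 2π·f = 2π·100 = 628.3 rad/s.
Step 2 — Component impedances:
  R: Z = R = 100 Ω
  C: Z = 1/(jωC) = -j/(ω·C) = 0 - j1083 Ω
Step 3 — Series combination: Z_total = R + C = 100 - j1083 Ω = 1087∠-84.7° Ω.

Z = 100 - j1083 Ω = 1087∠-84.7° Ω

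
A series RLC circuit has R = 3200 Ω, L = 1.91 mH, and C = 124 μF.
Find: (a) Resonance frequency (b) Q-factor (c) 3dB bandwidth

Step 1 — Resonance: ω₀ = 1/√(LC) = 1/√(0.00191·0.000124) = 2055 rad/s.
Step 2 — f₀ = ω₀/(2π) = 327 Hz.
Step 3 — Series Q: Q = ω₀L/R = 2055·0.00191/3200 = 0.001226.
Step 4 — Bandwidth: Δω = ω₀/Q = 1.675e+06 rad/s; BW = Δω/(2π) = 2.666e+05 Hz.

(a) f₀ = 327 Hz  (b) Q = 0.001226  (c) BW = 2.666e+05 Hz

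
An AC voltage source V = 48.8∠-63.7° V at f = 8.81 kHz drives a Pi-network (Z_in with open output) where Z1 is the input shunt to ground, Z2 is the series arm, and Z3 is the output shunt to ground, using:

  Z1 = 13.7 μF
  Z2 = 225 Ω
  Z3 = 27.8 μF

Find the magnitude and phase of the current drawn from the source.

Step 1 — Angular frequency: ω = 2π·f = 2π·8810 = 5.535e+04 rad/s.
Step 2 — Component impedances:
  Z1: Z = 1/(jωC) = -j/(ω·C) = 0 - j1.319 Ω
  Z2: Z = R = 225 Ω
  Z3: Z = 1/(jωC) = -j/(ω·C) = 0 - j0.6498 Ω
Step 3 — With open output, the series arm Z2 and the output shunt Z3 appear in series to ground: Z2 + Z3 = 225 - j0.6498 Ω.
Step 4 — Parallel with input shunt Z1: Z_in = Z1 || (Z2 + Z3) = 0.007727 - j1.319 Ω = 1.319∠-89.7° Ω.
Step 5 — Source phasor: V = 48.8∠-63.7° V = 21.62 - j43.75 V.
Step 6 — Ohm's law: I = V / Z_total = (21.62 - j43.75) / (0.007727 - j1.319) = 33.27 + j16.2 A.
Step 7 — Convert to polar: |I| = 37.01 A, ∠I = 26.0°.

I = 37.01∠26.0° A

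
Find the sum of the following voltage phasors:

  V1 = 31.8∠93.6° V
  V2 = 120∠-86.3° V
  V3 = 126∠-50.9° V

Step 1 — Convert each phasor to rectangular form:
  V1 = 31.8·(cos(93.6°) + j·sin(93.6°)) = -1.997 + j31.74 V
  V2 = 120·(cos(-86.3°) + j·sin(-86.3°)) = 7.744 - j119.7 V
  V3 = 126·(cos(-50.9°) + j·sin(-50.9°)) = 79.47 - j97.78 V
Step 2 — Sum components: V_total = 85.21 - j185.8 V.
Step 3 — Convert to polar: |V_total| = 204.4 V, ∠V_total = -65.4°.

V_total = 204.4∠-65.4° V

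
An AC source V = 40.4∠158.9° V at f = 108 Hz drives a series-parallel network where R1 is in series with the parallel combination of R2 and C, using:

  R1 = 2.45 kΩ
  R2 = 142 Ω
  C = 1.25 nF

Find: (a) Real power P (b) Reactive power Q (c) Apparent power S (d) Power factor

Step 1 — Angular frequency: ω = 2π·f = 2π·108 = 678.6 rad/s.
Step 2 — Component impedances:
  R1: Z = R = 2450 Ω
  R2: Z = R = 142 Ω
  C: Z = 1/(jωC) = -j/(ω·C) = 0 - j1.179e+06 Ω
Step 3 — Parallel branch: R2 || C = 1/(1/R2 + 1/C) = 142 - j0.0171 Ω.
Step 4 — Series with R1: Z_total = R1 + (R2 || C) = 2592 - j0.0171 Ω = 2592∠-0.0° Ω.
Step 5 — Source phasor: V = 40.4∠158.9° V = -37.69 + j14.54 V.
Step 6 — Current: I = V / Z = -0.01454 + j0.005611 A = 0.01559∠158.9° A.
Step 7 — Complex power: S = V·I* = 0.6297 - j4.155e-06 VA.
Step 8 — Real power: P = Re(S) = 0.6297 W.
Step 9 — Reactive power: Q = Im(S) = -4.155e-06 VAR.
Step 10 — Apparent power: |S| = 0.6297 VA.
Step 11 — Power factor: PF = P/|S| = 1 (leading).

(a) P = 0.6297 W  (b) Q = -4.155e-06 VAR  (c) S = 0.6297 VA  (d) PF = 1 (leading)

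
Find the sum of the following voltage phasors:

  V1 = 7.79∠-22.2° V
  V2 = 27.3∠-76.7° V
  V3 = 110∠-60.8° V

Step 1 — Convert each phasor to rectangular form:
  V1 = 7.79·(cos(-22.2°) + j·sin(-22.2°)) = 7.213 - j2.943 V
  V2 = 27.3·(cos(-76.7°) + j·sin(-76.7°)) = 6.28 - j26.57 V
  V3 = 110·(cos(-60.8°) + j·sin(-60.8°)) = 53.66 - j96.02 V
Step 2 — Sum components: V_total = 67.16 - j125.5 V.
Step 3 — Convert to polar: |V_total| = 142.4 V, ∠V_total = -61.9°.

V_total = 142.4∠-61.9° V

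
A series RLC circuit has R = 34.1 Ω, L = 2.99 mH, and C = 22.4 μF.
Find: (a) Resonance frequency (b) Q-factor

Step 1 — Resonance condition Im(Z)=0 gives ω₀ = 1/√(LC).
Step 2 — ω₀ = 1/√(0.00299·2.24e-05) = 3864 rad/s.
Step 3 — f₀ = ω₀/(2π) = 615 Hz.
Step 4 — Series Q: Q = ω₀L/R = 3864·0.00299/34.1 = 0.3388.

(a) f₀ = 615 Hz  (b) Q = 0.3388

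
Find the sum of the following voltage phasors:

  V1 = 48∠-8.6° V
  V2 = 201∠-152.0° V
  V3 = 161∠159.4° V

Step 1 — Convert each phasor to rectangular form:
  V1 = 48·(cos(-8.6°) + j·sin(-8.6°)) = 47.46 - j7.178 V
  V2 = 201·(cos(-152.0°) + j·sin(-152.0°)) = -177.5 - j94.36 V
  V3 = 161·(cos(159.4°) + j·sin(159.4°)) = -150.7 + j56.65 V
Step 2 — Sum components: V_total = -280.7 - j44.89 V.
Step 3 — Convert to polar: |V_total| = 284.3 V, ∠V_total = -170.9°.

V_total = 284.3∠-170.9° V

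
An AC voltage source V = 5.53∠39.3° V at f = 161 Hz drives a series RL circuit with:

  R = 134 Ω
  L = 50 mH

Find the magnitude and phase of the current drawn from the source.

Step 1 — Angular frequency: ω = 2π·f = 2π·161 = 1012 rad/s.
Step 2 — Component impedances:
  R: Z = R = 134 Ω
  L: Z = jωL = j·1012·0.05 = 0 + j50.58 Ω
Step 3 — Series combination: Z_total = R + L = 134 + j50.58 Ω = 143.2∠20.7° Ω.
Step 4 — Source phasor: V = 5.53∠39.3° V = 4.279 + j3.503 V.
Step 5 — Ohm's law: I = V / Z_total = (4.279 + j3.503) / (134 + j50.58) = 0.03659 + j0.01233 A.
Step 6 — Convert to polar: |I| = 0.03861 A, ∠I = 18.6°.

I = 0.03861∠18.6° A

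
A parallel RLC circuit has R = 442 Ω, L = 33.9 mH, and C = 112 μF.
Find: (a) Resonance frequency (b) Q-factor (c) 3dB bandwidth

Step 1 — Resonance: ω₀ = 1/√(LC) = 1/√(0.0339·0.000112) = 513.2 rad/s.
Step 2 — f₀ = ω₀/(2π) = 81.68 Hz.
Step 3 — Parallel Q: Q = R/(ω₀L) = 442/(513.2·0.0339) = 25.41.
Step 4 — Bandwidth: Δω = ω₀/Q = 20.2 rad/s; BW = Δω/(2π) = 3.215 Hz.

(a) f₀ = 81.68 Hz  (b) Q = 25.41  (c) BW = 3.215 Hz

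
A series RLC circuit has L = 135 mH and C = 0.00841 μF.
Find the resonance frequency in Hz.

Step 1 — Resonance condition Im(Z)=0 gives ω₀ = 1/√(LC).
Step 2 — ω₀ = 1/√(0.135·8.41e-09) = 2.968e+04 rad/s.
Step 3 — f₀ = ω₀/(2π) = 4723 Hz.

f₀ = 4723 Hz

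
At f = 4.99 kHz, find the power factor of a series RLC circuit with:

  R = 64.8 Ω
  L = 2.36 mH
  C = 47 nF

Step 1 — Angular frequency: ω = 2π·f = 2π·4990 = 3.135e+04 rad/s.
Step 2 — Component impedances:
  R: Z = R = 64.8 Ω
  L: Z = jωL = j·3.135e+04·0.00236 = 0 + j73.99 Ω
  C: Z = 1/(jωC) = -j/(ω·C) = 0 - j678.6 Ω
Step 3 — Series combination: Z_total = R + L + C = 64.8 - j604.6 Ω = 608.1∠-83.9° Ω.
Step 4 — Power factor: PF = cos(φ) = Re(Z)/|Z| = 64.8/608.1 = 0.1066.
Step 5 — Type: Im(Z) = -604.6 ⇒ leading (phase φ = -83.9°).

PF = 0.1066 (leading, φ = -83.9°)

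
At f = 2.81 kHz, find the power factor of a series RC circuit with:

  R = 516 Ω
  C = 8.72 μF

Step 1 — Angular frequency: ω = 2π·f = 2π·2810 = 1.766e+04 rad/s.
Step 2 — Component impedances:
  R: Z = R = 516 Ω
  C: Z = 1/(jωC) = -j/(ω·C) = 0 - j6.495 Ω
Step 3 — Series combination: Z_total = R + C = 516 - j6.495 Ω = 516∠-0.7° Ω.
Step 4 — Power factor: PF = cos(φ) = Re(Z)/|Z| = 516/516.04 = 0.9999.
Step 5 — Type: Im(Z) = -6.495 ⇒ leading (phase φ = -0.7°).

PF = 0.9999 (leading, φ = -0.7°)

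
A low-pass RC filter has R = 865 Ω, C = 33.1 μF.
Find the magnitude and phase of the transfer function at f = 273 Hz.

Step 1 — Angular frequency: ω = 2π·273 = 1715 rad/s.
Step 2 — Transfer function: H(jω) = 1/(1 + jωRC).
Step 3 — Denominator: 1 + jωRC = 1 + j·1715·865·3.31e-05 = 1 + j49.11.
Step 4 — H = 0.0004144 - j0.02035.
Step 5 — Magnitude: |H| = 0.02036 (-33.8 dB); phase: φ = -88.8°.

|H| = 0.02036 (-33.8 dB), φ = -88.8°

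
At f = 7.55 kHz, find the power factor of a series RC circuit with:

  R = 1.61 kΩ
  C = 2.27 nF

Step 1 — Angular frequency: ω = 2π·f = 2π·7550 = 4.744e+04 rad/s.
Step 2 — Component impedances:
  R: Z = R = 1610 Ω
  C: Z = 1/(jωC) = -j/(ω·C) = 0 - j9286 Ω
Step 3 — Series combination: Z_total = R + C = 1610 - j9286 Ω = 9425∠-80.2° Ω.
Step 4 — Power factor: PF = cos(φ) = Re(Z)/|Z| = 1610/9425 = 0.1708.
Step 5 — Type: Im(Z) = -9286 ⇒ leading (phase φ = -80.2°).

PF = 0.1708 (leading, φ = -80.2°)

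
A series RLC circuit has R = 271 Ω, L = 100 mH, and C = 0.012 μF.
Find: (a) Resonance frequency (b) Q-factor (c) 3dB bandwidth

Step 1 — Resonance: ω₀ = 1/√(LC) = 1/√(0.1·1.2e-08) = 2.887e+04 rad/s.
Step 2 — f₀ = ω₀/(2π) = 4594 Hz.
Step 3 — Series Q: Q = ω₀L/R = 2.887e+04·0.1/271 = 10.65.
Step 4 — Bandwidth: Δω = ω₀/Q = 2710 rad/s; BW = Δω/(2π) = 431.3 Hz.

(a) f₀ = 4594 Hz  (b) Q = 10.65  (c) BW = 431.3 Hz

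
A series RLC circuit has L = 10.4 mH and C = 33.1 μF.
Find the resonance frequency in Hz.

Step 1 — Resonance condition Im(Z)=0 gives ω₀ = 1/√(LC).
Step 2 — ω₀ = 1/√(0.0104·3.31e-05) = 1704 rad/s.
Step 3 — f₀ = ω₀/(2π) = 271.3 Hz.

f₀ = 271.3 Hz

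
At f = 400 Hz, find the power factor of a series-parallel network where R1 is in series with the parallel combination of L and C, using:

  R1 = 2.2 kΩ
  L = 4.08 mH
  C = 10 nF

Step 1 — Angular frequency: ω = 2π·f = 2π·400 = 2513 rad/s.
Step 2 — Component impedances:
  R1: Z = R = 2200 Ω
  L: Z = jωL = j·2513·0.00408 = 0 + j10.25 Ω
  C: Z = 1/(jωC) = -j/(ω·C) = 0 - j3.979e+04 Ω
Step 3 — Parallel branch: L || C = 1/(1/L + 1/C) = 0 + j10.26 Ω.
Step 4 — Series with R1: Z_total = R1 + (L || C) = 2200 + j10.26 Ω = 2200∠0.3° Ω.
Step 5 — Power factor: PF = cos(φ) = Re(Z)/|Z| = 2200/2200 = 1.
Step 6 — Type: Im(Z) = 10.26 ⇒ lagging (phase φ = 0.3°).

PF = 1 (lagging, φ = 0.3°)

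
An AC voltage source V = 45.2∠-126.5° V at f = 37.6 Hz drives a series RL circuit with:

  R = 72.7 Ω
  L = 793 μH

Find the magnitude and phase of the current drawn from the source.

Step 1 — Angular frequency: ω = 2π·f = 2π·37.6 = 236.2 rad/s.
Step 2 — Component impedances:
  R: Z = R = 72.7 Ω
  L: Z = jωL = j·236.2·0.000793 = 0 + j0.1873 Ω
Step 3 — Series combination: Z_total = R + L = 72.7 + j0.1873 Ω = 72.7∠0.1° Ω.
Step 4 — Source phasor: V = 45.2∠-126.5° V = -26.89 - j36.33 V.
Step 5 — Ohm's law: I = V / Z_total = (-26.89 - j36.33) / (72.7 + j0.1873) = -0.3711 - j0.4988 A.
Step 6 — Convert to polar: |I| = 0.6217 A, ∠I = -126.6°.

I = 0.6217∠-126.6° A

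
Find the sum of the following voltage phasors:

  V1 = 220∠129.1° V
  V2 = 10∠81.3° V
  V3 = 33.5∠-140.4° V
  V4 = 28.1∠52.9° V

Step 1 — Convert each phasor to rectangular form:
  V1 = 220·(cos(129.1°) + j·sin(129.1°)) = -138.7 + j170.7 V
  V2 = 10·(cos(81.3°) + j·sin(81.3°)) = 1.513 + j9.885 V
  V3 = 33.5·(cos(-140.4°) + j·sin(-140.4°)) = -25.81 - j21.35 V
  V4 = 28.1·(cos(52.9°) + j·sin(52.9°)) = 16.95 + j22.41 V
Step 2 — Sum components: V_total = -146.1 + j181.7 V.
Step 3 — Convert to polar: |V_total| = 233.1 V, ∠V_total = 128.8°.

V_total = 233.1∠128.8° V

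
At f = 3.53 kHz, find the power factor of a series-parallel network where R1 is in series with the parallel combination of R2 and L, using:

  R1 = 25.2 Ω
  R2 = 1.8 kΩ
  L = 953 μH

Step 1 — Angular frequency: ω = 2π·f = 2π·3530 = 2.218e+04 rad/s.
Step 2 — Component impedances:
  R1: Z = R = 25.2 Ω
  R2: Z = R = 1800 Ω
  L: Z = jωL = j·2.218e+04·0.000953 = 0 + j21.14 Ω
Step 3 — Parallel branch: R2 || L = 1/(1/R2 + 1/L) = 0.2482 + j21.13 Ω.
Step 4 — Series with R1: Z_total = R1 + (R2 || L) = 25.45 + j21.13 Ω = 33.08∠39.7° Ω.
Step 5 — Power factor: PF = cos(φ) = Re(Z)/|Z| = 25.45/33.08 = 0.7693.
Step 6 — Type: Im(Z) = 21.13 ⇒ lagging (phase φ = 39.7°).

PF = 0.7693 (lagging, φ = 39.7°)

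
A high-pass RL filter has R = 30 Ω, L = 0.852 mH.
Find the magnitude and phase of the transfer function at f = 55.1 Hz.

Step 1 — Angular frequency: ω = 2π·55.1 = 346.2 rad/s.
Step 2 — Transfer function: H(jω) = jωL/(R + jωL).
Step 3 — Numerator jωL = j·0.295; denominator R + jωL = 30 + j0.295.
Step 4 — H = 9.666e-05 + j0.009831.
Step 5 — Magnitude: |H| = 0.009832 (-40.1 dB); phase: φ = 89.4°.

|H| = 0.009832 (-40.1 dB), φ = 89.4°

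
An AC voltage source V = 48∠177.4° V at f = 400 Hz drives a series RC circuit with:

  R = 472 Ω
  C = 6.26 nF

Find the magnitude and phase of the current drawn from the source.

Step 1 — Angular frequency: ω = 2π·f = 2π·400 = 2513 rad/s.
Step 2 — Component impedances:
  R: Z = R = 472 Ω
  C: Z = 1/(jωC) = -j/(ω·C) = 0 - j6.356e+04 Ω
Step 3 — Series combination: Z_total = R + C = 472 - j6.356e+04 Ω = 6.356e+04∠-89.6° Ω.
Step 4 — Source phasor: V = 48∠177.4° V = -47.95 + j2.177 V.
Step 5 — Ohm's law: I = V / Z_total = (-47.95 + j2.177) / (472 - j6.356e+04) = -3.986e-05 - j0.0007541 A.
Step 6 — Convert to polar: |I| = 0.0007552 A, ∠I = -93.0°.

I = 0.0007552∠-93.0° A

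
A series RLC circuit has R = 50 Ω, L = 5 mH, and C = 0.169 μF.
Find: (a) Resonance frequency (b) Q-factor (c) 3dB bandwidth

Step 1 — Resonance: ω₀ = 1/√(LC) = 1/√(0.005·1.69e-07) = 3.44e+04 rad/s.
Step 2 — f₀ = ω₀/(2π) = 5475 Hz.
Step 3 — Series Q: Q = ω₀L/R = 3.44e+04·0.005/50 = 3.44.
Step 4 — Bandwidth: Δω = ω₀/Q = 1e+04 rad/s; BW = Δω/(2π) = 1592 Hz.

(a) f₀ = 5475 Hz  (b) Q = 3.44  (c) BW = 1592 Hz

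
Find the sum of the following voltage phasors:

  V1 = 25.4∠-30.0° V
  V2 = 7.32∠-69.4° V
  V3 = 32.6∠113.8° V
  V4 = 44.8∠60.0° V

Step 1 — Convert each phasor to rectangular form:
  V1 = 25.4·(cos(-30.0°) + j·sin(-30.0°)) = 22 - j12.7 V
  V2 = 7.32·(cos(-69.4°) + j·sin(-69.4°)) = 2.575 - j6.852 V
  V3 = 32.6·(cos(113.8°) + j·sin(113.8°)) = -13.16 + j29.83 V
  V4 = 44.8·(cos(60.0°) + j·sin(60.0°)) = 22.4 + j38.8 V
Step 2 — Sum components: V_total = 33.82 + j49.07 V.
Step 3 — Convert to polar: |V_total| = 59.6 V, ∠V_total = 55.4°.

V_total = 59.6∠55.4° V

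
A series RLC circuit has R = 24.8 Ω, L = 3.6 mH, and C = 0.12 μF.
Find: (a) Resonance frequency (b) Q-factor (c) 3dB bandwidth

Step 1 — Resonance condition Im(Z)=0 gives ω₀ = 1/√(LC).
Step 2 — ω₀ = 1/√(0.0036·1.2e-07) = 4.811e+04 rad/s.
Step 3 — f₀ = ω₀/(2π) = 7657 Hz.
Step 4 — Series Q: Q = ω₀L/R = 4.811e+04·0.0036/24.8 = 6.984.
Step 5 — 3dB bandwidth: Δω = ω₀/Q = 6889 rad/s; BW = Δω/(2π) = 1096 Hz.

(a) f₀ = 7657 Hz  (b) Q = 6.984  (c) BW = 1096 Hz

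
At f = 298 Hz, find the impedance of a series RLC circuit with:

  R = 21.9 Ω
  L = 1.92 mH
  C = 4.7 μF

Step 1 — Angular frequency: ω = 2π·f = 2π·298 = 1872 rad/s.
Step 2 — Component impedances:
  R: Z = R = 21.9 Ω
  L: Z = jωL = j·1872·0.00192 = 0 + j3.595 Ω
  C: Z = 1/(jωC) = -j/(ω·C) = 0 - j113.6 Ω
Step 3 — Series combination: Z_total = R + L + C = 21.9 - j110 Ω = 112.2∠-78.7° Ω.

Z = 21.9 - j110 Ω = 112.2∠-78.7° Ω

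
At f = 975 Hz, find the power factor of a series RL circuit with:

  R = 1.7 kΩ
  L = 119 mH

Step 1 — Angular frequency: ω = 2π·f = 2π·975 = 6126 rad/s.
Step 2 — Component impedances:
  R: Z = R = 1700 Ω
  L: Z = jωL = j·6126·0.119 = 0 + j729 Ω
Step 3 — Series combination: Z_total = R + L = 1700 + j729 Ω = 1850∠23.2° Ω.
Step 4 — Power factor: PF = cos(φ) = Re(Z)/|Z| = 1700/1849.7 = 0.9191.
Step 5 — Type: Im(Z) = 729 ⇒ lagging (phase φ = 23.2°).

PF = 0.9191 (lagging, φ = 23.2°)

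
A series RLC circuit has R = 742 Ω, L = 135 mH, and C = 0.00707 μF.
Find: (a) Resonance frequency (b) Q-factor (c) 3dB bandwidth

Step 1 — Resonance condition Im(Z)=0 gives ω₀ = 1/√(LC).
Step 2 — ω₀ = 1/√(0.135·7.07e-09) = 3.237e+04 rad/s.
Step 3 — f₀ = ω₀/(2π) = 5152 Hz.
Step 4 — Series Q: Q = ω₀L/R = 3.237e+04·0.135/742 = 5.889.
Step 5 — 3dB bandwidth: Δω = ω₀/Q = 5496 rad/s; BW = Δω/(2π) = 874.8 Hz.

(a) f₀ = 5152 Hz  (b) Q = 5.889  (c) BW = 874.8 Hz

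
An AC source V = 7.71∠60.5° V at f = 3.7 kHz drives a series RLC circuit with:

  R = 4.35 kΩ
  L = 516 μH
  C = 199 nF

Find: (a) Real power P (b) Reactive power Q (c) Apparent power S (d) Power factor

Step 1 — Angular frequency: ω = 2π·f = 2π·3700 = 2.325e+04 rad/s.
Step 2 — Component impedances:
  R: Z = R = 4350 Ω
  L: Z = jωL = j·2.325e+04·0.000516 = 0 + j12 Ω
  C: Z = 1/(jωC) = -j/(ω·C) = 0 - j216.2 Ω
Step 3 — Series combination: Z_total = R + L + C = 4350 - j204.2 Ω = 4355∠-2.7° Ω.
Step 4 — Source phasor: V = 7.71∠60.5° V = 3.797 + j6.71 V.
Step 5 — Current: I = V / Z = 0.0007986 + j0.00158 A = 0.00177∠63.2° A.
Step 6 — Complex power: S = V·I* = 0.01364 - j0.0006399 VA.
Step 7 — Real power: P = Re(S) = 0.01364 W.
Step 8 — Reactive power: Q = Im(S) = -0.0006399 VAR.
Step 9 — Apparent power: |S| = 0.01365 VA.
Step 10 — Power factor: PF = P/|S| = 0.9989 (leading).

(a) P = 0.01364 W  (b) Q = -0.0006399 VAR  (c) S = 0.01365 VA  (d) PF = 0.9989 (leading)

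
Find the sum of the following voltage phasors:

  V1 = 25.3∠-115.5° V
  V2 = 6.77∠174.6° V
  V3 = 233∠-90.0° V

Step 1 — Convert each phasor to rectangular form:
  V1 = 25.3·(cos(-115.5°) + j·sin(-115.5°)) = -10.89 - j22.84 V
  V2 = 6.77·(cos(174.6°) + j·sin(174.6°)) = -6.74 + j0.6371 V
  V3 = 233·(cos(-90.0°) + j·sin(-90.0°)) = 0 - j233 V
Step 2 — Sum components: V_total = -17.63 - j255.2 V.
Step 3 — Convert to polar: |V_total| = 255.8 V, ∠V_total = -94.0°.

V_total = 255.8∠-94.0° V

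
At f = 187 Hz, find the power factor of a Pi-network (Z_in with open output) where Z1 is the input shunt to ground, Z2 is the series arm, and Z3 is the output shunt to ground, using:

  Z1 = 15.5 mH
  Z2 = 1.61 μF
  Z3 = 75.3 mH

Step 1 — Angular frequency: ω = 2π·f = 2π·187 = 1175 rad/s.
Step 2 — Component impedances:
  Z1: Z = jωL = j·1175·0.0155 = 0 + j18.21 Ω
  Z2: Z = 1/(jωC) = -j/(ω·C) = 0 - j528.6 Ω
  Z3: Z = jωL = j·1175·0.0753 = 0 + j88.47 Ω
Step 3 — With open output, the series arm Z2 and the output shunt Z3 appear in series to ground: Z2 + Z3 = 0 - j440.2 Ω.
Step 4 — Parallel with input shunt Z1: Z_in = Z1 || (Z2 + Z3) = 0 + j19 Ω = 19∠90.0° Ω.
Step 5 — Power factor: PF = cos(φ) = Re(Z)/|Z| = -0/19 = -0.
Step 6 — Type: Im(Z) = 19 ⇒ lagging (phase φ = 90.0°).

PF = -0 (lagging, φ = 90.0°)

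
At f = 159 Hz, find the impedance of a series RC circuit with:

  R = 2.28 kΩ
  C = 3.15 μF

Step 1 — Angular frequency: ω = 2π·f = 2π·159 = 999 rad/s.
Step 2 — Component impedances:
  R: Z = R = 2280 Ω
  C: Z = 1/(jωC) = -j/(ω·C) = 0 - j317.8 Ω
Step 3 — Series combination: Z_total = R + C = 2280 - j317.8 Ω = 2302∠-7.9° Ω.

Z = 2280 - j317.8 Ω = 2302∠-7.9° Ω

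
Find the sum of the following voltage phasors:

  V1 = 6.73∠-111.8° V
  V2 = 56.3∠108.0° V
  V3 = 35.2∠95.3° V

Step 1 — Convert each phasor to rectangular form:
  V1 = 6.73·(cos(-111.8°) + j·sin(-111.8°)) = -2.499 - j6.249 V
  V2 = 56.3·(cos(108.0°) + j·sin(108.0°)) = -17.4 + j53.54 V
  V3 = 35.2·(cos(95.3°) + j·sin(95.3°)) = -3.251 + j35.05 V
Step 2 — Sum components: V_total = -23.15 + j82.35 V.
Step 3 — Convert to polar: |V_total| = 85.54 V, ∠V_total = 105.7°.

V_total = 85.54∠105.7° V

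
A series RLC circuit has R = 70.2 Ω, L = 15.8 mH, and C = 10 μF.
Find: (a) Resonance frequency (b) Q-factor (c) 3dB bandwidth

Step 1 — Resonance: ω₀ = 1/√(LC) = 1/√(0.0158·1e-05) = 2516 rad/s.
Step 2 — f₀ = ω₀/(2π) = 400.4 Hz.
Step 3 — Series Q: Q = ω₀L/R = 2516·0.0158/70.2 = 0.5662.
Step 4 — Bandwidth: Δω = ω₀/Q = 4443 rad/s; BW = Δω/(2π) = 707.1 Hz.

(a) f₀ = 400.4 Hz  (b) Q = 0.5662  (c) BW = 707.1 Hz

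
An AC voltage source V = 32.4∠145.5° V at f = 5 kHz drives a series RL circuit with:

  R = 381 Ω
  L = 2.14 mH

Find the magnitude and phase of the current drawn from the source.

Step 1 — Angular frequency: ω = 2π·f = 2π·5000 = 3.142e+04 rad/s.
Step 2 — Component impedances:
  R: Z = R = 381 Ω
  L: Z = jωL = j·3.142e+04·0.00214 = 0 + j67.23 Ω
Step 3 — Series combination: Z_total = R + L = 381 + j67.23 Ω = 386.9∠10.0° Ω.
Step 4 — Source phasor: V = 32.4∠145.5° V = -26.7 + j18.35 V.
Step 5 — Ohm's law: I = V / Z_total = (-26.7 + j18.35) / (381 + j67.23) = -0.05972 + j0.05871 A.
Step 6 — Convert to polar: |I| = 0.08375 A, ∠I = 135.5°.

I = 0.08375∠135.5° A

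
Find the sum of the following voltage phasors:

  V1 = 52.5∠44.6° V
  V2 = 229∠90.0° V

Step 1 — Convert each phasor to rectangular form:
  V1 = 52.5·(cos(44.6°) + j·sin(44.6°)) = 37.38 + j36.86 V
  V2 = 229·(cos(90.0°) + j·sin(90.0°)) = 0 + j229 V
Step 2 — Sum components: V_total = 37.38 + j265.9 V.
Step 3 — Convert to polar: |V_total| = 268.5 V, ∠V_total = 82.0°.

V_total = 268.5∠82.0° V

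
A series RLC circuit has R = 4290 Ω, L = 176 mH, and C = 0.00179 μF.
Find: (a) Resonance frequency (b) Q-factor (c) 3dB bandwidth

Step 1 — Resonance condition Im(Z)=0 gives ω₀ = 1/√(LC).
Step 2 — ω₀ = 1/√(0.176·1.79e-09) = 5.634e+04 rad/s.
Step 3 — f₀ = ω₀/(2π) = 8967 Hz.
Step 4 — Series Q: Q = ω₀L/R = 5.634e+04·0.176/4290 = 2.311.
Step 5 — 3dB bandwidth: Δω = ω₀/Q = 2.438e+04 rad/s; BW = Δω/(2π) = 3879 Hz.

(a) f₀ = 8967 Hz  (b) Q = 2.311  (c) BW = 3879 Hz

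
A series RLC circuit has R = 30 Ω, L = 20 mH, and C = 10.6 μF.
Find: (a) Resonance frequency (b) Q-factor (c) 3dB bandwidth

Step 1 — Resonance: ω₀ = 1/√(LC) = 1/√(0.02·1.06e-05) = 2172 rad/s.
Step 2 — f₀ = ω₀/(2π) = 345.7 Hz.
Step 3 — Series Q: Q = ω₀L/R = 2172·0.02/30 = 1.448.
Step 4 — Bandwidth: Δω = ω₀/Q = 1500 rad/s; BW = Δω/(2π) = 238.7 Hz.

(a) f₀ = 345.7 Hz  (b) Q = 1.448  (c) BW = 238.7 Hz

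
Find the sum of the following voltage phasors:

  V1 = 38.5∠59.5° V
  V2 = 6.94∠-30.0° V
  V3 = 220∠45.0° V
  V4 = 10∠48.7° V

Step 1 — Convert each phasor to rectangular form:
  V1 = 38.5·(cos(59.5°) + j·sin(59.5°)) = 19.54 + j33.17 V
  V2 = 6.94·(cos(-30.0°) + j·sin(-30.0°)) = 6.01 - j3.47 V
  V3 = 220·(cos(45.0°) + j·sin(45.0°)) = 155.6 + j155.6 V
  V4 = 10·(cos(48.7°) + j·sin(48.7°)) = 6.6 + j7.513 V
Step 2 — Sum components: V_total = 187.7 + j192.8 V.
Step 3 — Convert to polar: |V_total| = 269.1 V, ∠V_total = 45.8°.

V_total = 269.1∠45.8° V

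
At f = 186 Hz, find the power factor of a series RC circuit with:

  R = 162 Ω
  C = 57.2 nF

Step 1 — Angular frequency: ω = 2π·f = 2π·186 = 1169 rad/s.
Step 2 — Component impedances:
  R: Z = R = 162 Ω
  C: Z = 1/(jωC) = -j/(ω·C) = 0 - j1.496e+04 Ω
Step 3 — Series combination: Z_total = R + C = 162 - j1.496e+04 Ω = 1.496e+04∠-89.4° Ω.
Step 4 — Power factor: PF = cos(φ) = Re(Z)/|Z| = 162/1.496e+04 = 0.01083.
Step 5 — Type: Im(Z) = -1.496e+04 ⇒ leading (phase φ = -89.4°).

PF = 0.01083 (leading, φ = -89.4°)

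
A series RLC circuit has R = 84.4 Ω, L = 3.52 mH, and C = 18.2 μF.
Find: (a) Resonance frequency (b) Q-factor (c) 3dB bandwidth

Step 1 — Resonance: ω₀ = 1/√(LC) = 1/√(0.00352·1.82e-05) = 3951 rad/s.
Step 2 — f₀ = ω₀/(2π) = 628.8 Hz.
Step 3 — Series Q: Q = ω₀L/R = 3951·0.00352/84.4 = 0.1648.
Step 4 — Bandwidth: Δω = ω₀/Q = 2.398e+04 rad/s; BW = Δω/(2π) = 3816 Hz.

(a) f₀ = 628.8 Hz  (b) Q = 0.1648  (c) BW = 3816 Hz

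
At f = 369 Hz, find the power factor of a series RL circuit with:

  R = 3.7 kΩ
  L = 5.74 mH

Step 1 — Angular frequency: ω = 2π·f = 2π·369 = 2318 rad/s.
Step 2 — Component impedances:
  R: Z = R = 3700 Ω
  L: Z = jωL = j·2318·0.00574 = 0 + j13.31 Ω
Step 3 — Series combination: Z_total = R + L = 3700 + j13.31 Ω = 3700∠0.2° Ω.
Step 4 — Power factor: PF = cos(φ) = Re(Z)/|Z| = 3700/3700 = 1.
Step 5 — Type: Im(Z) = 13.31 ⇒ lagging (phase φ = 0.2°).

PF = 1 (lagging, φ = 0.2°)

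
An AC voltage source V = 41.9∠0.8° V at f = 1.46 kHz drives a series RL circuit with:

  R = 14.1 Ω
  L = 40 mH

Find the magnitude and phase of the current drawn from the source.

Step 1 — Angular frequency: ω = 2π·f = 2π·1460 = 9173 rad/s.
Step 2 — Component impedances:
  R: Z = R = 14.1 Ω
  L: Z = jωL = j·9173·0.04 = 0 + j366.9 Ω
Step 3 — Series combination: Z_total = R + L = 14.1 + j366.9 Ω = 367.2∠87.8° Ω.
Step 4 — Source phasor: V = 41.9∠0.8° V = 41.9 + j0.585 V.
Step 5 — Ohm's law: I = V / Z_total = (41.9 + j0.585) / (14.1 + j366.9) = 0.005973 - j0.1139 A.
Step 6 — Convert to polar: |I| = 0.1141 A, ∠I = -87.0°.

I = 0.1141∠-87.0° A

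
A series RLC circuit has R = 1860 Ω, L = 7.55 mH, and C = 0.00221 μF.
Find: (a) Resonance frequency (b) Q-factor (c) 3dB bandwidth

Step 1 — Resonance: ω₀ = 1/√(LC) = 1/√(0.00755·2.21e-09) = 2.448e+05 rad/s.
Step 2 — f₀ = ω₀/(2π) = 3.896e+04 Hz.
Step 3 — Series Q: Q = ω₀L/R = 2.448e+05·0.00755/1860 = 0.9937.
Step 4 — Bandwidth: Δω = ω₀/Q = 2.464e+05 rad/s; BW = Δω/(2π) = 3.921e+04 Hz.

(a) f₀ = 3.896e+04 Hz  (b) Q = 0.9937  (c) BW = 3.921e+04 Hz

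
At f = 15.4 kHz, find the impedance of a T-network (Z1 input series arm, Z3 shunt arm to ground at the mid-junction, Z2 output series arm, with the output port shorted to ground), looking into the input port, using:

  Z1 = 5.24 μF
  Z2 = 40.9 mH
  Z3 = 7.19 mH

Step 1 — Angular frequency: ω = 2π·f = 2π·1.54e+04 = 9.676e+04 rad/s.
Step 2 — Component impedances:
  Z1: Z = 1/(jωC) = -j/(ω·C) = 0 - j1.972 Ω
  Z2: Z = jωL = j·9.676e+04·0.0409 = 0 + j3958 Ω
  Z3: Z = jωL = j·9.676e+04·0.00719 = 0 + j695.7 Ω
Step 3 — With the output port shorted to ground, the output series arm Z2 runs from the junction to ground; the shunt arm Z3 also runs from the junction to ground. They appear in parallel: Z3 || Z2 = 0 + j591.7 Ω.
Step 4 — Series with input arm Z1: Z_in = Z1 + (Z3 || Z2) = 0 + j589.7 Ω = 589.7∠90.0° Ω.

Z = 0 + j589.7 Ω = 589.7∠90.0° Ω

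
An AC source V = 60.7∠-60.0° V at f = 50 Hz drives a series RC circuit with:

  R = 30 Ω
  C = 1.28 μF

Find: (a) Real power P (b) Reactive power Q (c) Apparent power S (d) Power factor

Step 1 — Angular frequency: ω = 2π·f = 2π·50 = 314.2 rad/s.
Step 2 — Component impedances:
  R: Z = R = 30 Ω
  C: Z = 1/(jωC) = -j/(ω·C) = 0 - j2487 Ω
Step 3 — Series combination: Z_total = R + C = 30 - j2487 Ω = 2487∠-89.3° Ω.
Step 4 — Source phasor: V = 60.7∠-60.0° V = 30.35 - j52.57 V.
Step 5 — Current: I = V / Z = 0.02128 + j0.01195 A = 0.02441∠29.3° A.
Step 6 — Complex power: S = V·I* = 0.01787 - j1.481 VA.
Step 7 — Real power: P = Re(S) = 0.01787 W.
Step 8 — Reactive power: Q = Im(S) = -1.481 VAR.
Step 9 — Apparent power: |S| = 1.482 VA.
Step 10 — Power factor: PF = P/|S| = 0.01206 (leading).

(a) P = 0.01787 W  (b) Q = -1.481 VAR  (c) S = 1.482 VA  (d) PF = 0.01206 (leading)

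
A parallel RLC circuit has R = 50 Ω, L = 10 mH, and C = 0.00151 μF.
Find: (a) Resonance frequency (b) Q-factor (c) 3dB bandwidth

Step 1 — Resonance: ω₀ = 1/√(LC) = 1/√(0.01·1.51e-09) = 2.573e+05 rad/s.
Step 2 — f₀ = ω₀/(2π) = 4.096e+04 Hz.
Step 3 — Parallel Q: Q = R/(ω₀L) = 50/(2.573e+05·0.01) = 0.01943.
Step 4 — Bandwidth: Δω = ω₀/Q = 1.325e+07 rad/s; BW = Δω/(2π) = 2.108e+06 Hz.

(a) f₀ = 4.096e+04 Hz  (b) Q = 0.01943  (c) BW = 2.108e+06 Hz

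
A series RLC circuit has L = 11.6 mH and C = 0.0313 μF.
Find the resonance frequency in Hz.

Step 1 — Resonance condition Im(Z)=0 gives ω₀ = 1/√(LC).
Step 2 — ω₀ = 1/√(0.0116·3.13e-08) = 5.248e+04 rad/s.
Step 3 — f₀ = ω₀/(2π) = 8353 Hz.

f₀ = 8353 Hz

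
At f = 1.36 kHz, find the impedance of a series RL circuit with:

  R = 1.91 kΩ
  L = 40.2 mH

Step 1 — Angular frequency: ω = 2π·f = 2π·1360 = 8545 rad/s.
Step 2 — Component impedances:
  R: Z = R = 1910 Ω
  L: Z = jωL = j·8545·0.0402 = 0 + j343.5 Ω
Step 3 — Series combination: Z_total = R + L = 1910 + j343.5 Ω = 1941∠10.2° Ω.

Z = 1910 + j343.5 Ω = 1941∠10.2° Ω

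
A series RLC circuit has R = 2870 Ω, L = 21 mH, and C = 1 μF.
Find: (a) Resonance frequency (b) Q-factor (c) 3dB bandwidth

Step 1 — Resonance condition Im(Z)=0 gives ω₀ = 1/√(LC).
Step 2 — ω₀ = 1/√(0.021·1e-06) = 6901 rad/s.
Step 3 — f₀ = ω₀/(2π) = 1098 Hz.
Step 4 — Series Q: Q = ω₀L/R = 6901·0.021/2870 = 0.05049.
Step 5 — 3dB bandwidth: Δω = ω₀/Q = 1.367e+05 rad/s; BW = Δω/(2π) = 2.175e+04 Hz.

(a) f₀ = 1098 Hz  (b) Q = 0.05049  (c) BW = 2.175e+04 Hz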